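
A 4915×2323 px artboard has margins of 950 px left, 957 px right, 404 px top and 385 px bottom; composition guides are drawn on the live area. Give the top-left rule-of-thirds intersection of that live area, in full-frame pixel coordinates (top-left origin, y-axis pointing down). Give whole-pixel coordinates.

(1953, 915)

Content width = 4915 − 950 − 957 = 3008 px; content height = 2323 − 404 − 385 = 1534 px.
Top-left is one-third across and one-third down within the live area.
x = 950 + 1 × 3008/3 = 950 + 1002.67 ≈ 1953
y = 404 + 1 × 1534/3 = 404 + 511.33 ≈ 915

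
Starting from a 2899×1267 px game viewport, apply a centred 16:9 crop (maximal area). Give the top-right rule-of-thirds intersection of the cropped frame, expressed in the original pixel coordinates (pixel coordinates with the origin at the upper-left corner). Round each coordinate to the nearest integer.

2899/1267 > 16/9, so the 16:9 crop keeps the full height 1267 and trims width to 1267 × 16/9 = 2252.44 px.
Left offset = (2899 − 2252.44)/2 = 323.28 px; top offset = 0.
Top-right is two-thirds across and one-third down within the crop:
x = 323.28 + 2 × 2252.44/3 ≈ 1825; y = 0.00 + 1 × 1267.00/3 ≈ 422.

(1825, 422)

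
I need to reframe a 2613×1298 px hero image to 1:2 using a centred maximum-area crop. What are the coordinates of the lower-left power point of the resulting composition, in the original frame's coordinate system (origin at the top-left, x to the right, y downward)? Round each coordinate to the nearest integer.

2613/1298 > 1/2, so the 1:2 crop keeps the full height 1298 and trims width to 1298 × 1/2 = 649.00 px.
Left offset = (2613 − 649.00)/2 = 982.00 px; top offset = 0.
Lower-left is one-third across and two-thirds down within the crop:
x = 982.00 + 1 × 649.00/3 ≈ 1198; y = 0.00 + 2 × 1298.00/3 ≈ 865.

x = 1198 px, y = 865 px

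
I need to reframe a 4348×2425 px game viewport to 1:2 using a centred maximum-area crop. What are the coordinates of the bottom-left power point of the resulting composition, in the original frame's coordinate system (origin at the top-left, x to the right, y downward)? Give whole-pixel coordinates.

4348/2425 > 1/2, so the 1:2 crop keeps the full height 2425 and trims width to 2425 × 1/2 = 1212.50 px.
Left offset = (4348 − 1212.50)/2 = 1567.75 px; top offset = 0.
Bottom-left is one-third across and two-thirds down within the crop:
x = 1567.75 + 1 × 1212.50/3 ≈ 1972; y = 0.00 + 2 × 2425.00/3 ≈ 1617.

x = 1972 px, y = 1617 px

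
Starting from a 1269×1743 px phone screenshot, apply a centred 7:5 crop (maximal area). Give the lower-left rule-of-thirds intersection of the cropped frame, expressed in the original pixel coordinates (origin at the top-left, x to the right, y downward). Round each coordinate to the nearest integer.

(423, 1023)

1269/1743 < 7/5, so the 7:5 crop keeps the full width 1269 and trims height to 1269 × 5/7 = 906.43 px.
Top offset = (1743 − 906.43)/2 = 418.29 px; left offset = 0.
Lower-left is one-third across and two-thirds down within the crop:
x = 0.00 + 1 × 1269.00/3 ≈ 423; y = 418.29 + 2 × 906.43/3 ≈ 1023.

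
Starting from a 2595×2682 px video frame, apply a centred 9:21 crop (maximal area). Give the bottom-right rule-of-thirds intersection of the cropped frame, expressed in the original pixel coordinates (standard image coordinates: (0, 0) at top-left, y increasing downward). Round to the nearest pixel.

(1489, 1788)

2595/2682 > 9/21, so the 9:21 crop keeps the full height 2682 and trims width to 2682 × 9/21 = 1149.43 px.
Left offset = (2595 − 1149.43)/2 = 722.79 px; top offset = 0.
Bottom-right is two-thirds across and two-thirds down within the crop:
x = 722.79 + 2 × 1149.43/3 ≈ 1489; y = 0.00 + 2 × 2682.00/3 ≈ 1788.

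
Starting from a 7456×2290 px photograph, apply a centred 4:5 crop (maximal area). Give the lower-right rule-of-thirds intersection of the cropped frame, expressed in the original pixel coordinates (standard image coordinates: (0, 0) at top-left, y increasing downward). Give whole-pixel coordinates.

7456/2290 > 4/5, so the 4:5 crop keeps the full height 2290 and trims width to 2290 × 4/5 = 1832.00 px.
Left offset = (7456 − 1832.00)/2 = 2812.00 px; top offset = 0.
Lower-right is two-thirds across and two-thirds down within the crop:
x = 2812.00 + 2 × 1832.00/3 ≈ 4033; y = 0.00 + 2 × 2290.00/3 ≈ 1527.

x = 4033 px, y = 1527 px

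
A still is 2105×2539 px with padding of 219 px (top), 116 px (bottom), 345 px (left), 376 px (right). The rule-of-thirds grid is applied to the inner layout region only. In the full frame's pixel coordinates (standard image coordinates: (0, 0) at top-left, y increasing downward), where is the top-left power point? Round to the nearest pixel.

(806, 954)

Content width = 2105 − 345 − 376 = 1384 px; content height = 2539 − 219 − 116 = 2204 px.
Top-left is one-third across and one-third down within the inner layout region.
x = 345 + 1 × 1384/3 = 345 + 461.33 ≈ 806
y = 219 + 1 × 2204/3 = 219 + 734.67 ≈ 954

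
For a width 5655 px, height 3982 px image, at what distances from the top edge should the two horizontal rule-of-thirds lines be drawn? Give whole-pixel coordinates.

3982 / 3 = 1327.33, so the horizontal lines sit at one and two thirds of 3982.

y = 1327 px and y = 2655 px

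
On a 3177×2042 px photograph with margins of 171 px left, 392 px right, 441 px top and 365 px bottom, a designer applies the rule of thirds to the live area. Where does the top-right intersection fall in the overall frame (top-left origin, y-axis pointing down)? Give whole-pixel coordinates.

(1914, 853)

Content width = 3177 − 171 − 392 = 2614 px; content height = 2042 − 441 − 365 = 1236 px.
Top-right is two-thirds across and one-third down within the live area.
x = 171 + 2 × 2614/3 = 171 + 1742.67 ≈ 1914
y = 441 + 1 × 1236/3 = 441 + 412.00 ≈ 853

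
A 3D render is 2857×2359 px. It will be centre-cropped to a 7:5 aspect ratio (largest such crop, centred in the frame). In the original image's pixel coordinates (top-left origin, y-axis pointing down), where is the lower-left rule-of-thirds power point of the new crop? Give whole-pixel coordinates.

x = 952 px, y = 1520 px

2857/2359 < 7/5, so the 7:5 crop keeps the full width 2857 and trims height to 2857 × 5/7 = 2040.71 px.
Top offset = (2359 − 2040.71)/2 = 159.14 px; left offset = 0.
Lower-left is one-third across and two-thirds down within the crop:
x = 0.00 + 1 × 2857.00/3 ≈ 952; y = 159.14 + 2 × 2040.71/3 ≈ 1520.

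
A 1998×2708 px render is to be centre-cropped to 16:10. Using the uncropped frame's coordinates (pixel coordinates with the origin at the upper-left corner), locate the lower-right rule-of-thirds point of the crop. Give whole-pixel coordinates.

x = 1332 px, y = 1562 px

1998/2708 < 16/10, so the 16:10 crop keeps the full width 1998 and trims height to 1998 × 10/16 = 1248.75 px.
Top offset = (2708 − 1248.75)/2 = 729.62 px; left offset = 0.
Lower-right is two-thirds across and two-thirds down within the crop:
x = 0.00 + 2 × 1998.00/3 ≈ 1332; y = 729.62 + 2 × 1248.75/3 ≈ 1562.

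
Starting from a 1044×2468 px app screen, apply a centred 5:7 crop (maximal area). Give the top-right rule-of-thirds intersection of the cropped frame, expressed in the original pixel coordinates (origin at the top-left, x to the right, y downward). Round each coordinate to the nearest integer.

x = 696 px, y = 990 px

1044/2468 < 5/7, so the 5:7 crop keeps the full width 1044 and trims height to 1044 × 7/5 = 1461.60 px.
Top offset = (2468 − 1461.60)/2 = 503.20 px; left offset = 0.
Top-right is two-thirds across and one-third down within the crop:
x = 0.00 + 2 × 1044.00/3 ≈ 696; y = 503.20 + 1 × 1461.60/3 ≈ 990.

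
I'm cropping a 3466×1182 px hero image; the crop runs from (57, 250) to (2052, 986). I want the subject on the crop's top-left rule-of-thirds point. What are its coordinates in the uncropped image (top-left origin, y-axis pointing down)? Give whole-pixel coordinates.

Crop width = 2052 − 57 = 1995 px; one third is 665.00 px.
Crop height = 986 − 250 = 736 px; one third is 245.33 px.
The top-left point is one-third across and one-third down within the crop:
x = 57 + 1 × 665.00 ≈ 722; y = 250 + 1 × 245.33 ≈ 495.

x = 722 px, y = 495 px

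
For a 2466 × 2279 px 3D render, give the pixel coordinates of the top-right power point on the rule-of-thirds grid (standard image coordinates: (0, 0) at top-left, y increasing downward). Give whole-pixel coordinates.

x = 1644 px, y = 760 px

The top-right point sits two-thirds of the way across and one-third of the way down.
x = 2 × 2466/3 ≈ 1644; y = 1 × 2279/3 ≈ 760.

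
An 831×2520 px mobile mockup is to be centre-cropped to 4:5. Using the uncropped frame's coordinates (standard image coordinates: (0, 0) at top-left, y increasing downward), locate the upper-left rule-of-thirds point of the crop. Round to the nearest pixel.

831/2520 < 4/5, so the 4:5 crop keeps the full width 831 and trims height to 831 × 5/4 = 1038.75 px.
Top offset = (2520 − 1038.75)/2 = 740.62 px; left offset = 0.
Upper-left is one-third across and one-third down within the crop:
x = 0.00 + 1 × 831.00/3 ≈ 277; y = 740.62 + 1 × 1038.75/3 ≈ 1087.

(277, 1087)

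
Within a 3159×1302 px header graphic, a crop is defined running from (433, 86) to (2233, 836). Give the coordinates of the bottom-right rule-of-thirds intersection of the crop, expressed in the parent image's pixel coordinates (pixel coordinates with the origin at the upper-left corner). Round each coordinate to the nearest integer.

(1633, 586)

Crop width = 2233 − 433 = 1800 px; one third is 600.00 px.
Crop height = 836 − 86 = 750 px; one third is 250.00 px.
The bottom-right point is two-thirds across and two-thirds down within the crop:
x = 433 + 2 × 600.00 ≈ 1633; y = 86 + 2 × 250.00 ≈ 586.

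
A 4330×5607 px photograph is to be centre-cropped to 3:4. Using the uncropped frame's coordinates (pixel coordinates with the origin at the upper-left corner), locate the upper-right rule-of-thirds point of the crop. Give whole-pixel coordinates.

(2866, 1869)

4330/5607 > 3/4, so the 3:4 crop keeps the full height 5607 and trims width to 5607 × 3/4 = 4205.25 px.
Left offset = (4330 − 4205.25)/2 = 62.38 px; top offset = 0.
Upper-right is two-thirds across and one-third down within the crop:
x = 62.38 + 2 × 4205.25/3 ≈ 2866; y = 0.00 + 1 × 5607.00/3 ≈ 1869.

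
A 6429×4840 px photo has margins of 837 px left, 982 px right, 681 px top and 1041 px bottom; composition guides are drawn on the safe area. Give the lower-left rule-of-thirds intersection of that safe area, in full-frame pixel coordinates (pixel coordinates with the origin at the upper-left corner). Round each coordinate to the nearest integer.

(2374, 2760)

Content width = 6429 − 837 − 982 = 4610 px; content height = 4840 − 681 − 1041 = 3118 px.
Lower-left is one-third across and two-thirds down within the safe area.
x = 837 + 1 × 4610/3 = 837 + 1536.67 ≈ 2374
y = 681 + 2 × 3118/3 = 681 + 2078.67 ≈ 2760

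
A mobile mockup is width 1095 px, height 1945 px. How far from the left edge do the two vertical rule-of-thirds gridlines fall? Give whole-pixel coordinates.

x = 365 px and x = 730 px

1095 / 3 = 365, so the vertical lines sit at one and two thirds of 1095.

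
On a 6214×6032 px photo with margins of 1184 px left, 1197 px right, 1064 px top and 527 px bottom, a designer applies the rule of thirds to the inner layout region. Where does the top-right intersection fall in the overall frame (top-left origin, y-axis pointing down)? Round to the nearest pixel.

Content width = 6214 − 1184 − 1197 = 3833 px; content height = 6032 − 1064 − 527 = 4441 px.
Top-right is two-thirds across and one-third down within the inner layout region.
x = 1184 + 2 × 3833/3 = 1184 + 2555.33 ≈ 3739
y = 1064 + 1 × 4441/3 = 1064 + 1480.33 ≈ 2544

(3739, 2544)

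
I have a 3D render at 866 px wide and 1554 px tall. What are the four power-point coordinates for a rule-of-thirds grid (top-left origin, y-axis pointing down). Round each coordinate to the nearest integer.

(289, 518), (577, 518), (289, 1036), (577, 1036)

One third of 866 is 288.67; one third of 1554 is 518.
Vertical third lines at x = 289 and x = 577; horizontal third lines at y = 518 and y = 1036.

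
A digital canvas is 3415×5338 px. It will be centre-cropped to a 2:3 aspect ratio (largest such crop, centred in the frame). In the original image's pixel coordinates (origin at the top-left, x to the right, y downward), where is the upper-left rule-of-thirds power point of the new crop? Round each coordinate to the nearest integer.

x = 1138 px, y = 1815 px

3415/5338 < 2/3, so the 2:3 crop keeps the full width 3415 and trims height to 3415 × 3/2 = 5122.50 px.
Top offset = (5338 − 5122.50)/2 = 107.75 px; left offset = 0.
Upper-left is one-third across and one-third down within the crop:
x = 0.00 + 1 × 3415.00/3 ≈ 1138; y = 107.75 + 1 × 5122.50/3 ≈ 1815.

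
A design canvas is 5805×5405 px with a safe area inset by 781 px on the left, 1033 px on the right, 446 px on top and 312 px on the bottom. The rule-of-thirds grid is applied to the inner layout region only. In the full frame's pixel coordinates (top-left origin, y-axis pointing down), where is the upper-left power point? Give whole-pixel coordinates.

Content width = 5805 − 781 − 1033 = 3991 px; content height = 5405 − 446 − 312 = 4647 px.
Upper-left is one-third across and one-third down within the inner layout region.
x = 781 + 1 × 3991/3 = 781 + 1330.33 ≈ 2111
y = 446 + 1 × 4647/3 = 446 + 1549.00 ≈ 1995

(2111, 1995)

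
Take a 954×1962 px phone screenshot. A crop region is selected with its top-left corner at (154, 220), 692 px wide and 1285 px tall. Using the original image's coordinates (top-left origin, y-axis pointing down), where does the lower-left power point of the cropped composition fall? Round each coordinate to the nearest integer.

One third of the crop width 692 is 230.67 px.
One third of the crop height 1285 is 428.33 px.
The lower-left point is one-third across and two-thirds down within the crop:
x = 154 + 1 × 230.67 ≈ 385; y = 220 + 2 × 428.33 ≈ 1077.

(385, 1077)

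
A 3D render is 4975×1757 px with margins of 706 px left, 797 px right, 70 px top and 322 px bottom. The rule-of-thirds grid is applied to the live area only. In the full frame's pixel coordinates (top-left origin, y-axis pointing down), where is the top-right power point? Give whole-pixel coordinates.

Content width = 4975 − 706 − 797 = 3472 px; content height = 1757 − 70 − 322 = 1365 px.
Top-right is two-thirds across and one-third down within the live area.
x = 706 + 2 × 3472/3 = 706 + 2314.67 ≈ 3021
y = 70 + 1 × 1365/3 = 70 + 455.00 ≈ 525

x = 3021 px, y = 525 px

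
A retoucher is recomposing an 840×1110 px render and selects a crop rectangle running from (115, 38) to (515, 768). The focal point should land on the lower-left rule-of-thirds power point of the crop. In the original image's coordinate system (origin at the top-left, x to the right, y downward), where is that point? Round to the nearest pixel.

Crop width = 515 − 115 = 400 px; one third is 133.33 px.
Crop height = 768 − 38 = 730 px; one third is 243.33 px.
The lower-left point is one-third across and two-thirds down within the crop:
x = 115 + 1 × 133.33 ≈ 248; y = 38 + 2 × 243.33 ≈ 525.

(248, 525)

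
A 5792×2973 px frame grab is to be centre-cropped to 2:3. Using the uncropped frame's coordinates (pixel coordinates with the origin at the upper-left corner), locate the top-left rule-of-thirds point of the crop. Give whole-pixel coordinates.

x = 2566 px, y = 991 px

5792/2973 > 2/3, so the 2:3 crop keeps the full height 2973 and trims width to 2973 × 2/3 = 1982.00 px.
Left offset = (5792 − 1982.00)/2 = 1905.00 px; top offset = 0.
Top-left is one-third across and one-third down within the crop:
x = 1905.00 + 1 × 1982.00/3 ≈ 2566; y = 0.00 + 1 × 2973.00/3 ≈ 991.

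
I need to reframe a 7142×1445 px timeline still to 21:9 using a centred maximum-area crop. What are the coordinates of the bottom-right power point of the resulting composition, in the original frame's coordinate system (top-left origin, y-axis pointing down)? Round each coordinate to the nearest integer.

7142/1445 > 21/9, so the 21:9 crop keeps the full height 1445 and trims width to 1445 × 21/9 = 3371.67 px.
Left offset = (7142 − 3371.67)/2 = 1885.17 px; top offset = 0.
Bottom-right is two-thirds across and two-thirds down within the crop:
x = 1885.17 + 2 × 3371.67/3 ≈ 4133; y = 0.00 + 2 × 1445.00/3 ≈ 963.

(4133, 963)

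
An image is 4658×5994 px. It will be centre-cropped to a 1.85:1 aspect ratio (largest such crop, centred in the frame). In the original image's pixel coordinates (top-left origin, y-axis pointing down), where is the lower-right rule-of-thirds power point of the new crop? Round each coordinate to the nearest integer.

(3105, 3417)

4658/5994 < 1.85/1, so the 1.85:1 crop keeps the full width 4658 and trims height to 4658 × 1/1.85 = 2517.84 px.
Top offset = (5994 − 2517.84)/2 = 1738.08 px; left offset = 0.
Lower-right is two-thirds across and two-thirds down within the crop:
x = 0.00 + 2 × 4658.00/3 ≈ 3105; y = 1738.08 + 2 × 2517.84/3 ≈ 3417.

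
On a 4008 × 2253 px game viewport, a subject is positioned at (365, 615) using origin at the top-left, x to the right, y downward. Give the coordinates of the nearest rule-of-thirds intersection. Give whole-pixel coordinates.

Third lines: x ∈ {1336, 2672}, y ∈ {751, 1502}.
365 is closer to x = 1336; 615 is closer to y = 751.
So the nearest intersection is the upper-left power point.

x = 1336 px, y = 751 px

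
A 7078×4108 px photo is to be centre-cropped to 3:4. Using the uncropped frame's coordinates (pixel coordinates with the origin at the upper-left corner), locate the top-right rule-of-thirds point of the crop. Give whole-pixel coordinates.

(4053, 1369)

7078/4108 > 3/4, so the 3:4 crop keeps the full height 4108 and trims width to 4108 × 3/4 = 3081.00 px.
Left offset = (7078 − 3081.00)/2 = 1998.50 px; top offset = 0.
Top-right is two-thirds across and one-third down within the crop:
x = 1998.50 + 2 × 3081.00/3 ≈ 4053; y = 0.00 + 1 × 4108.00/3 ≈ 1369.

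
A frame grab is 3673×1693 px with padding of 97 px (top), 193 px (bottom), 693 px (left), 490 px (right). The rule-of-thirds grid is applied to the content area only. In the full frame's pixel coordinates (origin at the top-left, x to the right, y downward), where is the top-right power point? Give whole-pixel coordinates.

Content width = 3673 − 693 − 490 = 2490 px; content height = 1693 − 97 − 193 = 1403 px.
Top-right is two-thirds across and one-third down within the content area.
x = 693 + 2 × 2490/3 = 693 + 1660.00 ≈ 2353
y = 97 + 1 × 1403/3 = 97 + 467.67 ≈ 565

x = 2353 px, y = 565 px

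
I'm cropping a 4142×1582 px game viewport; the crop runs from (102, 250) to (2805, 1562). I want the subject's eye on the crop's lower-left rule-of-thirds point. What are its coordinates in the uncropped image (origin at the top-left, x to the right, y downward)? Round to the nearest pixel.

Crop width = 2805 − 102 = 2703 px; one third is 901.00 px.
Crop height = 1562 − 250 = 1312 px; one third is 437.33 px.
The lower-left point is one-third across and two-thirds down within the crop:
x = 102 + 1 × 901.00 ≈ 1003; y = 250 + 2 × 437.33 ≈ 1125.

(1003, 1125)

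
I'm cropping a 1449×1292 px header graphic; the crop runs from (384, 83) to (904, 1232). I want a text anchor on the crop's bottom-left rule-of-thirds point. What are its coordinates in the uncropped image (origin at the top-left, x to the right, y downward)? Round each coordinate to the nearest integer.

x = 557 px, y = 849 px

Crop width = 904 − 384 = 520 px; one third is 173.33 px.
Crop height = 1232 − 83 = 1149 px; one third is 383.00 px.
The bottom-left point is one-third across and two-thirds down within the crop:
x = 384 + 1 × 173.33 ≈ 557; y = 83 + 2 × 383.00 ≈ 849.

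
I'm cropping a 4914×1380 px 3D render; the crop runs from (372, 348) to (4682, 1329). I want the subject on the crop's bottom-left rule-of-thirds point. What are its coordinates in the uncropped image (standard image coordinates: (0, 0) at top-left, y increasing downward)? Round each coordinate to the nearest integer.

Crop width = 4682 − 372 = 4310 px; one third is 1436.67 px.
Crop height = 1329 − 348 = 981 px; one third is 327.00 px.
The bottom-left point is one-third across and two-thirds down within the crop:
x = 372 + 1 × 1436.67 ≈ 1809; y = 348 + 2 × 327.00 ≈ 1002.

x = 1809 px, y = 1002 px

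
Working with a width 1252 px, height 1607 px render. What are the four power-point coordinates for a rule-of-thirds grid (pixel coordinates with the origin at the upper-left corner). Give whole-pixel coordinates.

(417, 536), (835, 536), (417, 1071), (835, 1071)

One third of 1252 is 417.33; one third of 1607 is 535.67.
Vertical third lines at x = 417 and x = 835; horizontal third lines at y = 536 and y = 1071.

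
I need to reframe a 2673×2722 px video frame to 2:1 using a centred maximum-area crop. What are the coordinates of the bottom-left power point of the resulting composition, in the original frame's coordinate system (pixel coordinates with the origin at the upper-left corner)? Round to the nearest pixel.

2673/2722 < 2/1, so the 2:1 crop keeps the full width 2673 and trims height to 2673 × 1/2 = 1336.50 px.
Top offset = (2722 − 1336.50)/2 = 692.75 px; left offset = 0.
Bottom-left is one-third across and two-thirds down within the crop:
x = 0.00 + 1 × 2673.00/3 ≈ 891; y = 692.75 + 2 × 1336.50/3 ≈ 1584.

(891, 1584)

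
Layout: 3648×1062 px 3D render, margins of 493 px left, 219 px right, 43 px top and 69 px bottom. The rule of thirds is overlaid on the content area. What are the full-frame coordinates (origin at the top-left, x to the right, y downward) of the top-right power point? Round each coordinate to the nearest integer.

Content width = 3648 − 493 − 219 = 2936 px; content height = 1062 − 43 − 69 = 950 px.
Top-right is two-thirds across and one-third down within the content area.
x = 493 + 2 × 2936/3 = 493 + 1957.33 ≈ 2450
y = 43 + 1 × 950/3 = 43 + 316.67 ≈ 360

x = 2450 px, y = 360 px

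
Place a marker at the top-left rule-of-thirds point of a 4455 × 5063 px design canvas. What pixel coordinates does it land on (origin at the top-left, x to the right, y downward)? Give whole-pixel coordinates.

(1485, 1688)

The top-left point sits one-third of the way across and one-third of the way down.
x = 1 × 4455/3 ≈ 1485; y = 1 × 5063/3 ≈ 1688.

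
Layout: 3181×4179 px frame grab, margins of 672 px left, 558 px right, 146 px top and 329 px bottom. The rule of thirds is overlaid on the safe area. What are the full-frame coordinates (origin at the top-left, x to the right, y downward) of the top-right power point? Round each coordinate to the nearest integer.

Content width = 3181 − 672 − 558 = 1951 px; content height = 4179 − 146 − 329 = 3704 px.
Top-right is two-thirds across and one-third down within the safe area.
x = 672 + 2 × 1951/3 = 672 + 1300.67 ≈ 1973
y = 146 + 1 × 3704/3 = 146 + 1234.67 ≈ 1381

x = 1973 px, y = 1381 px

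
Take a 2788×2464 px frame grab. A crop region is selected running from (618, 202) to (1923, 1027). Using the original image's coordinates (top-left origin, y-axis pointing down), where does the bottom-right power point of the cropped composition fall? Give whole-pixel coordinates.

x = 1488 px, y = 752 px

Crop width = 1923 − 618 = 1305 px; one third is 435.00 px.
Crop height = 1027 − 202 = 825 px; one third is 275.00 px.
The bottom-right point is two-thirds across and two-thirds down within the crop:
x = 618 + 2 × 435.00 ≈ 1488; y = 202 + 2 × 275.00 ≈ 752.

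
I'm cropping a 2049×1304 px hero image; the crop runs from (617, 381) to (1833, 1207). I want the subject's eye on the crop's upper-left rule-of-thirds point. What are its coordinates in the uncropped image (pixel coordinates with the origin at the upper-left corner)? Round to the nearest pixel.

x = 1022 px, y = 656 px

Crop width = 1833 − 617 = 1216 px; one third is 405.33 px.
Crop height = 1207 − 381 = 826 px; one third is 275.33 px.
The upper-left point is one-third across and one-third down within the crop:
x = 617 + 1 × 405.33 ≈ 1022; y = 381 + 1 × 275.33 ≈ 656.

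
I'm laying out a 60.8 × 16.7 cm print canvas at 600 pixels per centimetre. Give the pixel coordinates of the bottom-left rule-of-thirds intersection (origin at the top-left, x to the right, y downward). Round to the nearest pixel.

(12160, 6680)

In pixels the canvas is 60.8 × 600 = 36480 wide and 16.7 × 600 = 10020 tall.
The bottom-left point is one-third across and two-thirds down:
x = 1 × 36480/3 ≈ 12160; y = 2 × 10020/3 ≈ 6680.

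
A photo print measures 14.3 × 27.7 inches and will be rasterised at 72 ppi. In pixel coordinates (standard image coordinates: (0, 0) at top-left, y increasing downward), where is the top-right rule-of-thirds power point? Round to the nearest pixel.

In pixels the canvas is 14.3 × 72 = 1029.6 wide and 27.7 × 72 = 1994.4 tall.
The top-right point is two-thirds across and one-third down:
x = 2 × 1029.6/3 ≈ 686; y = 1 × 1994.4/3 ≈ 665.

x = 686 px, y = 665 px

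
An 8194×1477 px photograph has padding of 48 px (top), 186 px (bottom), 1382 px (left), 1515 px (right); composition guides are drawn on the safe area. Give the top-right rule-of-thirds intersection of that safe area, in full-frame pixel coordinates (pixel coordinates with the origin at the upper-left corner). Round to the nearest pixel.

Content width = 8194 − 1382 − 1515 = 5297 px; content height = 1477 − 48 − 186 = 1243 px.
Top-right is two-thirds across and one-third down within the safe area.
x = 1382 + 2 × 5297/3 = 1382 + 3531.33 ≈ 4913
y = 48 + 1 × 1243/3 = 48 + 414.33 ≈ 462

x = 4913 px, y = 462 px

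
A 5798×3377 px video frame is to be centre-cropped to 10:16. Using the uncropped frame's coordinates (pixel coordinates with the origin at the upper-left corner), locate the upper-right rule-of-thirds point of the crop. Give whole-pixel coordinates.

x = 3251 px, y = 1126 px

5798/3377 > 10/16, so the 10:16 crop keeps the full height 3377 and trims width to 3377 × 10/16 = 2110.62 px.
Left offset = (5798 − 2110.62)/2 = 1843.69 px; top offset = 0.
Upper-right is two-thirds across and one-third down within the crop:
x = 1843.69 + 2 × 2110.62/3 ≈ 3251; y = 0.00 + 1 × 3377.00/3 ≈ 1126.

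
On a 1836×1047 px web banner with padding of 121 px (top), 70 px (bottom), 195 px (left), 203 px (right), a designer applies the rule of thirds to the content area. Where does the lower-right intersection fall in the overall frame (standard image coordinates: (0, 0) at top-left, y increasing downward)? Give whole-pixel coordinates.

(1154, 692)

Content width = 1836 − 195 − 203 = 1438 px; content height = 1047 − 121 − 70 = 856 px.
Lower-right is two-thirds across and two-thirds down within the content area.
x = 195 + 2 × 1438/3 = 195 + 958.67 ≈ 1154
y = 121 + 2 × 856/3 = 121 + 570.67 ≈ 692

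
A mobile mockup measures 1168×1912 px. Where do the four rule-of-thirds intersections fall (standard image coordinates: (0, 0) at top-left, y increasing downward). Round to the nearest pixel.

One third of 1168 is 389.33; one third of 1912 is 637.33.
Vertical third lines at x = 389 and x = 779; horizontal third lines at y = 637 and y = 1275.

(389, 637), (779, 637), (389, 1275), (779, 1275)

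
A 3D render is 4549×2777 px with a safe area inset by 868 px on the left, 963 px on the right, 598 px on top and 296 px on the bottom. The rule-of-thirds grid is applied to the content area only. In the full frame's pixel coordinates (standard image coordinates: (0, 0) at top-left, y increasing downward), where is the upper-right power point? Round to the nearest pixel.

Content width = 4549 − 868 − 963 = 2718 px; content height = 2777 − 598 − 296 = 1883 px.
Upper-right is two-thirds across and one-third down within the content area.
x = 868 + 2 × 2718/3 = 868 + 1812.00 ≈ 2680
y = 598 + 1 × 1883/3 = 598 + 627.67 ≈ 1226

x = 2680 px, y = 1226 px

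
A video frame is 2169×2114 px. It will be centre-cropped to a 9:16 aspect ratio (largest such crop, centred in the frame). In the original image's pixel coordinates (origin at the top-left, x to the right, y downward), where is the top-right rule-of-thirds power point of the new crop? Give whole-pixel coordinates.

2169/2114 > 9/16, so the 9:16 crop keeps the full height 2114 and trims width to 2114 × 9/16 = 1189.12 px.
Left offset = (2169 − 1189.12)/2 = 489.94 px; top offset = 0.
Top-right is two-thirds across and one-third down within the crop:
x = 489.94 + 2 × 1189.12/3 ≈ 1283; y = 0.00 + 1 × 2114.00/3 ≈ 705.

(1283, 705)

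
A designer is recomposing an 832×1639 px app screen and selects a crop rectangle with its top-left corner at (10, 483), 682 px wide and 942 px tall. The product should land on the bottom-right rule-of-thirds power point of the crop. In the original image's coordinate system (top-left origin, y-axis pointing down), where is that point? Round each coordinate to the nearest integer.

(465, 1111)

One third of the crop width 682 is 227.33 px.
One third of the crop height 942 is 314.00 px.
The bottom-right point is two-thirds across and two-thirds down within the crop:
x = 10 + 2 × 227.33 ≈ 465; y = 483 + 2 × 314.00 ≈ 1111.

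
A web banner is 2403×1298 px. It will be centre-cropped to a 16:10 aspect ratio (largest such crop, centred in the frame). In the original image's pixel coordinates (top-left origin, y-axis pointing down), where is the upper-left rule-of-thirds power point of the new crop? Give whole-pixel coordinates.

2403/1298 > 16/10, so the 16:10 crop keeps the full height 1298 and trims width to 1298 × 16/10 = 2076.80 px.
Left offset = (2403 − 2076.80)/2 = 163.10 px; top offset = 0.
Upper-left is one-third across and one-third down within the crop:
x = 163.10 + 1 × 2076.80/3 ≈ 855; y = 0.00 + 1 × 1298.00/3 ≈ 433.

x = 855 px, y = 433 px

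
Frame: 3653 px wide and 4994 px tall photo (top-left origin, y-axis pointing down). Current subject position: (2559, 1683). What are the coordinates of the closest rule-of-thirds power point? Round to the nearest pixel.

Third lines: x ∈ {1218, 2435}, y ∈ {1665, 3329}.
2559 is closer to x = 2435; 1683 is closer to y = 1665.
So the nearest intersection is the upper-right power point.

x = 2435 px, y = 1665 px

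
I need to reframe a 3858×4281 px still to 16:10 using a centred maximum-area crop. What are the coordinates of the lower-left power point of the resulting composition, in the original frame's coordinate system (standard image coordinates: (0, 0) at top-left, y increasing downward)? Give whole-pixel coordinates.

3858/4281 < 16/10, so the 16:10 crop keeps the full width 3858 and trims height to 3858 × 10/16 = 2411.25 px.
Top offset = (4281 − 2411.25)/2 = 934.88 px; left offset = 0.
Lower-left is one-third across and two-thirds down within the crop:
x = 0.00 + 1 × 3858.00/3 ≈ 1286; y = 934.88 + 2 × 2411.25/3 ≈ 2542.

(1286, 2542)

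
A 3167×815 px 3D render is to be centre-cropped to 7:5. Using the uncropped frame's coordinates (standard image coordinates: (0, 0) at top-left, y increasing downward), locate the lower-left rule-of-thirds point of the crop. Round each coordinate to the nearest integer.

3167/815 > 7/5, so the 7:5 crop keeps the full height 815 and trims width to 815 × 7/5 = 1141.00 px.
Left offset = (3167 − 1141.00)/2 = 1013.00 px; top offset = 0.
Lower-left is one-third across and two-thirds down within the crop:
x = 1013.00 + 1 × 1141.00/3 ≈ 1393; y = 0.00 + 2 × 815.00/3 ≈ 543.

x = 1393 px, y = 543 px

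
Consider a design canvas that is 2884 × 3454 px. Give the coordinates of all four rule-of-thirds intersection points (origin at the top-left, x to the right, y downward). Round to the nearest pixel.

(961, 1151), (1923, 1151), (961, 2303), (1923, 2303)

One third of 2884 is 961.33; one third of 3454 is 1151.33.
Vertical third lines at x = 961 and x = 1923; horizontal third lines at y = 1151 and y = 2303.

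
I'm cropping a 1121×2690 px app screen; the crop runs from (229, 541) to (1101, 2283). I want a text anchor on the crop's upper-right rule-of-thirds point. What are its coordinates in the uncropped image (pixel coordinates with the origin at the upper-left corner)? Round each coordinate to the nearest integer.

Crop width = 1101 − 229 = 872 px; one third is 290.67 px.
Crop height = 2283 − 541 = 1742 px; one third is 580.67 px.
The upper-right point is two-thirds across and one-third down within the crop:
x = 229 + 2 × 290.67 ≈ 810; y = 541 + 1 × 580.67 ≈ 1122.

x = 810 px, y = 1122 px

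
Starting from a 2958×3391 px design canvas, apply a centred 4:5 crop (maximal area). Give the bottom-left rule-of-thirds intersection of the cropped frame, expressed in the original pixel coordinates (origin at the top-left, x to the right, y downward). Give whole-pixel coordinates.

2958/3391 > 4/5, so the 4:5 crop keeps the full height 3391 and trims width to 3391 × 4/5 = 2712.80 px.
Left offset = (2958 − 2712.80)/2 = 122.60 px; top offset = 0.
Bottom-left is one-third across and two-thirds down within the crop:
x = 122.60 + 1 × 2712.80/3 ≈ 1027; y = 0.00 + 2 × 3391.00/3 ≈ 2261.

(1027, 2261)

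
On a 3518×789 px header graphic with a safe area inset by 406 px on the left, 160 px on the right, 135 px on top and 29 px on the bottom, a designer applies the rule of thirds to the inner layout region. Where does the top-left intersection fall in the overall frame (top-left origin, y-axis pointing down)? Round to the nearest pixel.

Content width = 3518 − 406 − 160 = 2952 px; content height = 789 − 135 − 29 = 625 px.
Top-left is one-third across and one-third down within the inner layout region.
x = 406 + 1 × 2952/3 = 406 + 984.00 ≈ 1390
y = 135 + 1 × 625/3 = 135 + 208.33 ≈ 343

x = 1390 px, y = 343 px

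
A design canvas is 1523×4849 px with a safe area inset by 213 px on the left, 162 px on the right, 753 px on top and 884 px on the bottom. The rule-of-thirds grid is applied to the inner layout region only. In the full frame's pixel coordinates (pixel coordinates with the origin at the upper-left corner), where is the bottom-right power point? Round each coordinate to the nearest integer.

Content width = 1523 − 213 − 162 = 1148 px; content height = 4849 − 753 − 884 = 3212 px.
Bottom-right is two-thirds across and two-thirds down within the inner layout region.
x = 213 + 2 × 1148/3 = 213 + 765.33 ≈ 978
y = 753 + 2 × 3212/3 = 753 + 2141.33 ≈ 2894

(978, 2894)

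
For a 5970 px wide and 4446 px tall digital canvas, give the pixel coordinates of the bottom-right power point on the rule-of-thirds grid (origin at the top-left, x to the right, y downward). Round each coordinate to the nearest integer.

The bottom-right point sits two-thirds of the way across and two-thirds of the way down.
x = 2 × 5970/3 ≈ 3980; y = 2 × 4446/3 ≈ 2964.

x = 3980 px, y = 2964 px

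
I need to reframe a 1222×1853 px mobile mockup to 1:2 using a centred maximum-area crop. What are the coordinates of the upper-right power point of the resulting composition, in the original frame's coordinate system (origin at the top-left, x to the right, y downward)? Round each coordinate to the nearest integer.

x = 765 px, y = 618 px

1222/1853 > 1/2, so the 1:2 crop keeps the full height 1853 and trims width to 1853 × 1/2 = 926.50 px.
Left offset = (1222 − 926.50)/2 = 147.75 px; top offset = 0.
Upper-right is two-thirds across and one-third down within the crop:
x = 147.75 + 2 × 926.50/3 ≈ 765; y = 0.00 + 1 × 1853.00/3 ≈ 618.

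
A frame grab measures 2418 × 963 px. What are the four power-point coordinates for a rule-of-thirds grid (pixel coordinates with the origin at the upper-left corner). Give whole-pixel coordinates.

(806, 321), (1612, 321), (806, 642), (1612, 642)

One third of 2418 is 806; one third of 963 is 321.
Vertical third lines at x = 806 and x = 1612; horizontal third lines at y = 321 and y = 642.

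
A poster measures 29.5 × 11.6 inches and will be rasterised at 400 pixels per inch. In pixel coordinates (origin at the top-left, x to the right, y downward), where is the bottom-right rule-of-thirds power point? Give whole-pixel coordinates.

In pixels the canvas is 29.5 × 400 = 11800 wide and 11.6 × 400 = 4640 tall.
The bottom-right point is two-thirds across and two-thirds down:
x = 2 × 11800/3 ≈ 7867; y = 2 × 4640/3 ≈ 3093.

x = 7867 px, y = 3093 px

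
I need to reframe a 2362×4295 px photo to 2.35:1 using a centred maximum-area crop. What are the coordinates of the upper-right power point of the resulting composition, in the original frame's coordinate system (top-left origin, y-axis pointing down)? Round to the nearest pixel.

(1575, 1980)

2362/4295 < 2.35/1, so the 2.35:1 crop keeps the full width 2362 and trims height to 2362 × 1/2.35 = 1005.11 px.
Top offset = (4295 − 1005.11)/2 = 1644.95 px; left offset = 0.
Upper-right is two-thirds across and one-third down within the crop:
x = 0.00 + 2 × 2362.00/3 ≈ 1575; y = 1644.95 + 1 × 1005.11/3 ≈ 1980.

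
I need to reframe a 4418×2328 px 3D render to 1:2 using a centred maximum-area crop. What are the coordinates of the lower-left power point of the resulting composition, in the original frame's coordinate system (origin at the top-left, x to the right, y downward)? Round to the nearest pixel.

(2015, 1552)

4418/2328 > 1/2, so the 1:2 crop keeps the full height 2328 and trims width to 2328 × 1/2 = 1164.00 px.
Left offset = (4418 − 1164.00)/2 = 1627.00 px; top offset = 0.
Lower-left is one-third across and two-thirds down within the crop:
x = 1627.00 + 1 × 1164.00/3 ≈ 2015; y = 0.00 + 2 × 2328.00/3 ≈ 1552.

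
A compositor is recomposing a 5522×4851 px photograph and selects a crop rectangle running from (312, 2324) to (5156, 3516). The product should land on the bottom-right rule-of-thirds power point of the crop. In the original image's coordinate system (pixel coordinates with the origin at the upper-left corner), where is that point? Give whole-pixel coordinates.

Crop width = 5156 − 312 = 4844 px; one third is 1614.67 px.
Crop height = 3516 − 2324 = 1192 px; one third is 397.33 px.
The bottom-right point is two-thirds across and two-thirds down within the crop:
x = 312 + 2 × 1614.67 ≈ 3541; y = 2324 + 2 × 397.33 ≈ 3119.

(3541, 3119)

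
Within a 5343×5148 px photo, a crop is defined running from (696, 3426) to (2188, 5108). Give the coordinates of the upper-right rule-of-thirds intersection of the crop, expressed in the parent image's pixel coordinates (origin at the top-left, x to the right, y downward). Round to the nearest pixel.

x = 1691 px, y = 3987 px

Crop width = 2188 − 696 = 1492 px; one third is 497.33 px.
Crop height = 5108 − 3426 = 1682 px; one third is 560.67 px.
The upper-right point is two-thirds across and one-third down within the crop:
x = 696 + 2 × 497.33 ≈ 1691; y = 3426 + 1 × 560.67 ≈ 3987.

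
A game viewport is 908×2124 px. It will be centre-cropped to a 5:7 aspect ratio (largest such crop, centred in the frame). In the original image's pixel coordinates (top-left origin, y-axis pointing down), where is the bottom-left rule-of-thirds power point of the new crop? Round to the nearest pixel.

908/2124 < 5/7, so the 5:7 crop keeps the full width 908 and trims height to 908 × 7/5 = 1271.20 px.
Top offset = (2124 − 1271.20)/2 = 426.40 px; left offset = 0.
Bottom-left is one-third across and two-thirds down within the crop:
x = 0.00 + 1 × 908.00/3 ≈ 303; y = 426.40 + 2 × 1271.20/3 ≈ 1274.

(303, 1274)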